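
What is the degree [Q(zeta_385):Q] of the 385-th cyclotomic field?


The degree equals Euler's totient phi(385).
385 = 5 * 7 * 11
phi(385) = 240

240


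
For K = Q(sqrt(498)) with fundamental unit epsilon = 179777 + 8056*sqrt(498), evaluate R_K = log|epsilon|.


epsilon = 179777 + 8056*sqrt(498)
= 359554.0000
R = ln(359554.0000)
= 12.7926

12.7926


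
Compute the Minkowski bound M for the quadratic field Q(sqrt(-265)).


d = -265, d mod 4 = 3, so disc(K) = 4d = -1060; |disc(K)| = 1060
Imaginary quadratic field, so n = 2, s = r2 = 1, r1 = 0
M = (n!/n^n) * (4/pi)^s * sqrt(|disc(K)|) = (2!/2^2) * (4/pi)^1 * sqrt(1060)
= 0.5 * 1.273240 * 32.557641
= 20.7268

20.7268


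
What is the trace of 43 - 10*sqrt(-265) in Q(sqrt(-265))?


Tr(a + b*sqrt(d)) = (a + b*sqrt(d)) + (a - b*sqrt(d)) = 2a
= 2 * (43)
= 86

86


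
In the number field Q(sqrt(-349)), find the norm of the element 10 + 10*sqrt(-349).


N(a + b*sqrt(d)) = a^2 - d*b^2
= (10)^2 - (-349)*(10)^2
= 100 + 34900
= 35000

35000


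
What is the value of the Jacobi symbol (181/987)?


Compute (181/987) via quadratic reciprocity:
  reciprocity: (181/987) -> +(987/181)
  reduce: (82/181)
  pull out 2: (2/181) = -1  (since 181 mod 8 = 5)
  reciprocity: (41/181) -> +(181/41)
  reduce: (17/41)
  reciprocity: (17/41) -> +(41/17)
  reduce: (7/17)
  reciprocity: (7/17) -> +(17/7)
  reduce: (3/7)
  reciprocity: (3/7) -> -(7/3)
  reduce: (1/3)
  (1/3) = 1
Product of signs = 1

1


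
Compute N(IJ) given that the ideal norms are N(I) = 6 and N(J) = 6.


N(IJ) = N(I) * N(J)
= 6 * 6
= 36

36


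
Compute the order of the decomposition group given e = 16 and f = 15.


|D_P| = e * f
= 16 * 15
= 240

240


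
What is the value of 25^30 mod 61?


p = 61 is prime and the exponent is (p-1)/2 = 30, so by Euler's criterion 25^30 = (25/61) = +1 or -1 mod 61.
Compute by square-and-multiply:
  30 = 16 + 8 + 4 + 2 (binary 11110)
  Repeated squaring mod 61: 25^1 = 25, 25^2 = 15, 25^4 = 42, 25^8 = 56, 25^16 = 25
  25^30 = 25^16 * 25^8 * 25^4 * 25^2 = 25 * 56 * 42 * 15 mod 61
    25 * 56 = 1400 = 58 mod 61
    58 * 42 = 2436 = 57 mod 61
    57 * 15 = 855 = 1 mod 61
  25^30 = 1 mod 61
Result 1: 25 is a quadratic residue mod 61.
25^30 mod 61 = 1

1


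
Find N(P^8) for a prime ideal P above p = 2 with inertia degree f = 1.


N(P^a) = p^(a*f)
= 2^(8*1)
= 2^8
= 256

256


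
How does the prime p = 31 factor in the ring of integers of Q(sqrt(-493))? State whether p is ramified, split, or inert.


K = Q(sqrt(-493)). Since d mod 4 = 3, disc(K) = -1972.
Check p | disc: -1972 mod 31 = 12.
p does not divide disc. Compute Legendre symbol (d/p):
3^((31-1)/2) mod 31 = -1
(d/p) = -1, so p is inert: (p) stays prime with e=1, f=2, g=1.
Therefore p is inert.

inert


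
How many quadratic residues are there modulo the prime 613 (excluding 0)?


For prime p, the number of non-zero quadratic residues is (p-1)/2.
= (613-1)/2
= 306

306


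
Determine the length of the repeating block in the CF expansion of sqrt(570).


Run the CF algorithm for sqrt(570).
a_0 = floor(sqrt(570)) = 23; set m_0=0, q_0=1.
Recurrence: m' = q*a - m,  q' = (d - m'^2)/q,  a' = floor((a_0 + m')/q').
  step 1: m=23, q=41, a=1
  step 2: m=18, q=6, a=6
  step 3: m=18, q=41, a=1
  step 4: m=23, q=1, a=46
a_4 = 2*a_0 = 46, so the period closes here.
sqrt(570) = [23; 1, 6, 1, 46]
Period length = 4

4


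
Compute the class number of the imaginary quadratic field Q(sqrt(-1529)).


K = Q(sqrt(-1529)). d mod 4 = 3, so D = disc(K) = 4d = -6116
h(K) equals the number of primitive reduced positive-definite forms (a, b, c) = a*x^2 + b*x*y + c*y^2 with b^2 - 4ac = D,
where reduced means |b| <= a <= c, with b >= 0 whenever |b| = a or a = c, and primitive means gcd(a, b, c) = 1.
Reduced forces 3a^2 <= |D| = 6116, so 1 <= a <= 45; b must have the parity of D, and c = (b^2 - D)/(4a) must be an integer >= a.
Enumerate a = 1..45, b in [-a, a]:
  a=1: (1, 0, 1529)  [1]
  a=2: (2, 2, 765)  [1]
  a=3: (3, -2, 510), (3, 2, 510)  [2]
  a=4: none
  a=5: (5, -2, 306), (5, 2, 306)  [2]
  a=6: (6, -2, 255), (6, 2, 255)  [2]
  a=7: (7, -4, 219), (7, 4, 219)  [2]
  a=8: none
  a=9: (9, -2, 170), (9, 2, 170)  [2]
  a=10: (10, -2, 153), (10, 2, 153)  [2]
  a=11: (11, 0, 139)  [1]
  a=12..13: none
  a=14: (14, -10, 111), (14, 10, 111)  [2]
  a=15: (15, -8, 103), (15, -2, 102), (15, 2, 102), (15, 8, 103)  [4]
  a=16: none
  a=17: (17, -2, 90), (17, 2, 90)  [2]
  a=18: (18, -2, 85), (18, 2, 85)  [2]
  a=19..20: none
  a=21: (21, -10, 74), (21, -4, 73), (21, 4, 73), (21, 10, 74)  [4]
  a=22: (22, 22, 75)  [1]
  a=23: (23, -18, 70), (23, 18, 70)  [2]
  a=24: none
  a=25: (25, -22, 66), (25, 22, 66)  [2]
  a=26: none
  a=27: (27, -16, 59), (27, 16, 59)  [2]
  a=28..29: none
  a=30: (30, -22, 55), (30, -2, 51), (30, 2, 51), (30, 22, 55)  [4]
  a=31..32: none
  a=33: (33, -22, 50), (33, 22, 50)  [2]
  a=34: (34, -2, 45), (34, 2, 45)  [2]
  a=35: (35, -32, 51), (35, -18, 46), (35, 18, 46), (35, 32, 51)  [4]
  a=36: none
  a=37: (37, -10, 42), (37, 10, 42)  [2]
  a=38..41: none
  a=42: (42, -38, 45), (42, 38, 45)  [2]
  a=43..45: none
Total reduced forms: 1 + 1 + 2 + 2 + 2 + 2 + 2 + 2 + 1 + 2 + 4 + 2 + 2 + 4 + 1 + 2 + 2 + 2 + 4 + 2 + 2 + 4 + 2 + 2 = 52
h = 52

52


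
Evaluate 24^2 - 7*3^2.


x^2 - d*y^2
= 24^2 - 7*3^2
= 576 - 63
= 513

513


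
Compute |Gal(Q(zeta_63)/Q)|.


|Gal(Q(zeta_63)/Q)| = phi(63)
= 36

36


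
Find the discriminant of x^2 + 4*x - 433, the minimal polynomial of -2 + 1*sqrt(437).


The element -2 + 1*sqrt(437) has minimal polynomial:
x^2 + 4*x - 433
Discriminant = (4)^2 - 4*(-433)
= 16 + 1732
= 1748

1748


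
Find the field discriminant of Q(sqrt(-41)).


For K = Q(sqrt(d)) with d squarefree: disc(K) = d if d = 1 mod 4, and disc(K) = 4d if d = 2 or 3 mod 4.
Here d = -41, and d mod 4 = 3.
d = 3 mod 4, not 1 (O_K = Z[sqrt(d)]), so disc(K) = 4d = 4 * (-41) = -164

-164


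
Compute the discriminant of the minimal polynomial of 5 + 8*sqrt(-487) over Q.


The element 5 + 8*sqrt(-487) has minimal polynomial:
x^2 - 10*x + 31193
Discriminant = (-10)^2 - 4*(31193)
= 100 - 124772
= -124672

-124672


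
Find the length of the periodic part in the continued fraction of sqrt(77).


Run the CF algorithm for sqrt(77).
a_0 = floor(sqrt(77)) = 8; set m_0=0, q_0=1.
Recurrence: m' = q*a - m,  q' = (d - m'^2)/q,  a' = floor((a_0 + m')/q').
  step 1: m=8, q=13, a=1
  step 2: m=5, q=4, a=3
  step 3: m=7, q=7, a=2
  step 4: m=7, q=4, a=3
  step 5: m=5, q=13, a=1
  step 6: m=8, q=1, a=16
a_6 = 2*a_0 = 16, so the period closes here.
sqrt(77) = [8; 1, 3, 2, 3, 1, 16]
Period length = 6

6


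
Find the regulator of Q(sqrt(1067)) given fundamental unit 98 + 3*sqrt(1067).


epsilon = 98 + 3*sqrt(1067)
= 195.9949
R = ln(195.9949)
= 5.2781

5.2781


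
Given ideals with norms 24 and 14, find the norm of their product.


N(IJ) = N(I) * N(J)
= 24 * 14
= 336

336


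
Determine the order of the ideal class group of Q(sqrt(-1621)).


K = Q(sqrt(-1621)). d mod 4 = 3, so D = disc(K) = 4d = -6484
h(K) equals the number of primitive reduced positive-definite forms (a, b, c) = a*x^2 + b*x*y + c*y^2 with b^2 - 4ac = D,
where reduced means |b| <= a <= c, with b >= 0 whenever |b| = a or a = c, and primitive means gcd(a, b, c) = 1.
Reduced forces 3a^2 <= |D| = 6484, so 1 <= a <= 46; b must have the parity of D, and c = (b^2 - D)/(4a) must be an integer >= a.
Enumerate a = 1..46, b in [-a, a]:
  a=1: (1, 0, 1621)  [1]
  a=2: (2, 2, 811)  [1]
  a=3..4: none
  a=5: (5, -4, 325), (5, 4, 325)  [2]
  a=6..9: none
  a=10: (10, -6, 163), (10, 6, 163)  [2]
  a=11..12: none
  a=13: (13, -4, 125), (13, 4, 125)  [2]
  a=14..22: none
  a=23: (23, -18, 74), (23, 18, 74)  [2]
  a=24: none
  a=25: (25, -4, 65), (25, 4, 65)  [2]
  a=26: (26, -22, 67), (26, 22, 67)  [2]
  a=27..36: none
  a=37: (37, -18, 46), (37, 18, 46)  [2]
  a=38..42: none
  a=43: (43, -40, 47), (43, 40, 47)  [2]
  a=44..46: none
Total reduced forms: 1 + 1 + 2 + 2 + 2 + 2 + 2 + 2 + 2 + 2 = 18
h = 18

18


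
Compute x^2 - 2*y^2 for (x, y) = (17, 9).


x^2 - d*y^2
= 17^2 - 2*9^2
= 289 - 162
= 127

127


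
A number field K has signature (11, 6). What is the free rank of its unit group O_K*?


By Dirichlet's unit theorem:
rank = r1 + r2 - 1
= 11 + 6 - 1
= 16

16


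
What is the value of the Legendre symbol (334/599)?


p = 599 is prime, so compute (334/599) with the reciprocity algorithm (Jacobi-symbol steps: pull out 2s via (2/n), flip via reciprocity, reduce):
  pull out 2: (2/599) = +1  (since 599 mod 8 = 7)
  reciprocity: (167/599) -> -(599/167)
  reduce: (98/167)
  pull out 2: (2/167) = +1  (since 167 mod 8 = 7)
  reciprocity: (49/167) -> +(167/49)
  reduce: (20/49)
  pull out 2: (2/49) = +1  (since 49 mod 8 = 1)
  pull out 2: (2/49) = +1  (since 49 mod 8 = 1)
  reciprocity: (5/49) -> +(49/5)
  reduce: (4/5)
  pull out 2: (2/5) = -1  (since 5 mod 8 = 5)
  pull out 2: (2/5) = -1  (since 5 mod 8 = 5)
  (1/5) = 1
Product of signs = -1
(334/599) = -1

-1


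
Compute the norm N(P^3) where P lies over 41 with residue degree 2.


N(P^a) = p^(a*f)
= 41^(3*2)
= 41^6
= 4750104241

4750104241


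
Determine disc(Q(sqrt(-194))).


For K = Q(sqrt(d)) with d squarefree: disc(K) = d if d = 1 mod 4, and disc(K) = 4d if d = 2 or 3 mod 4.
Here d = -194, and d mod 4 = 2.
d = 2 mod 4, not 1 (O_K = Z[sqrt(d)]), so disc(K) = 4d = 4 * (-194) = -776

-776


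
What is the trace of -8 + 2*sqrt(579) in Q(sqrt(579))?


Tr(a + b*sqrt(d)) = (a + b*sqrt(d)) + (a - b*sqrt(d)) = 2a
= 2 * (-8)
= -16

-16


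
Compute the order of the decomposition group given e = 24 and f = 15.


|D_P| = e * f
= 24 * 15
= 360

360


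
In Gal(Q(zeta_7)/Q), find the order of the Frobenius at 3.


The Frobenius at p in Gal(Q(zeta_n)/Q) = (Z/nZ)* is the class of p, so its order is ord_7(3), the smallest k >= 1 with 3^k = 1 mod 7.
n = 7 = 7, phi(7) = 6; the order divides phi(n).
Divisors of 6: 1, 2, 3, 6
Repeated squaring mod 7: 3^1 = 3, 3^2 = 2, 3^4 = 4
Test divisors in increasing order:
  k=1: 3^1 = 3 mod 7
  k=2: 3^2 = 2 mod 7
  k=3: 3^3 = 2 * 3 = 6 mod 7
  k=6: 3^6 = 4 * 2 = 1 mod 7  <- first divisor giving 1
Order = 6

6


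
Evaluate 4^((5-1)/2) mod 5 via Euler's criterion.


p = 5 is prime and the exponent is (p-1)/2 = 2, so by Euler's criterion 4^2 = (4/5) = +1 or -1 mod 5.
Compute by square-and-multiply:
  2 = 2 (binary 10)
  Repeated squaring mod 5: 4^1 = 4, 4^2 = 1
  4^2 = 1 mod 5
Result 1: 4 is a quadratic residue mod 5.
4^2 mod 5 = 1

1


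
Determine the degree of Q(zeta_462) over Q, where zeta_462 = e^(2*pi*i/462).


The degree equals Euler's totient phi(462).
462 = 2 * 3 * 7 * 11
phi(462) = 120

120


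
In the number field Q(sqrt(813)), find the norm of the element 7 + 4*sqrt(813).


N(a + b*sqrt(d)) = a^2 - d*b^2
= (7)^2 - (813)*(4)^2
= 49 - 13008
= -12959

-12959


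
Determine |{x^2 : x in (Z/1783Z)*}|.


For prime p, the number of non-zero quadratic residues is (p-1)/2.
= (1783-1)/2
= 891

891


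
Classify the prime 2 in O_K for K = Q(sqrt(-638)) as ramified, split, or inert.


K = Q(sqrt(-638)). Since d mod 4 = 2, disc(K) = -2552.
Check p | disc: -2552 mod 2 = 0.
p divides disc, so p ramifies: (p) = P^2 with e=2, f=1, g=1.
Therefore p is ramified.

ramified


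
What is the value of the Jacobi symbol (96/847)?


Compute (96/847) via quadratic reciprocity:
  pull out 2: (2/847) = +1  (since 847 mod 8 = 7)
  pull out 2: (2/847) = +1  (since 847 mod 8 = 7)
  pull out 2: (2/847) = +1  (since 847 mod 8 = 7)
  pull out 2: (2/847) = +1  (since 847 mod 8 = 7)
  pull out 2: (2/847) = +1  (since 847 mod 8 = 7)
  reciprocity: (3/847) -> -(847/3)
  reduce: (1/3)
  (1/3) = 1
Product of signs = -1

-1


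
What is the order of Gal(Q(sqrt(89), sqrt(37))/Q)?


The 2 square roots of distinct primes are multiplicatively independent over Q,
so [K:Q] = 2^2 and Gal(K/Q) is isomorphic to (Z/2Z)^2.
|Gal| = 2^2 = 4

4


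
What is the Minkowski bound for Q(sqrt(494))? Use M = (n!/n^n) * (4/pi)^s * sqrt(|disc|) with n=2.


d = 494, d mod 4 = 2, so disc(K) = 4d = 1976; |disc(K)| = 1976
Real quadratic field, so n = 2, s = r2 = 0, r1 = 2
M = (n!/n^n) * (4/pi)^s * sqrt(|disc(K)|) = (2!/2^2) * (4/pi)^0 * sqrt(1976)
= 0.5 * 1.000000 * 44.452222
= 22.2261

22.2261


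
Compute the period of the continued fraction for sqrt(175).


Run the CF algorithm for sqrt(175).
a_0 = floor(sqrt(175)) = 13; set m_0=0, q_0=1.
Recurrence: m' = q*a - m,  q' = (d - m'^2)/q,  a' = floor((a_0 + m')/q').
  step 1: m=13, q=6, a=4
  step 2: m=11, q=9, a=2
  step 3: m=7, q=14, a=1
  step 4: m=7, q=9, a=2
  step 5: m=11, q=6, a=4
  step 6: m=13, q=1, a=26
a_6 = 2*a_0 = 26, so the period closes here.
sqrt(175) = [13; 4, 2, 1, 2, 4, 26]
Period length = 6

6


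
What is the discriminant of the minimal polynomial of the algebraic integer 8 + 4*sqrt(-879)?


The element 8 + 4*sqrt(-879) has minimal polynomial:
x^2 - 16*x + 14128
Discriminant = (-16)^2 - 4*(14128)
= 256 - 56512
= -56256

-56256


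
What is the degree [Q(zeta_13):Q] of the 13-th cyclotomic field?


The degree equals Euler's totient phi(13).
13 = 13
phi(13) = 12

12


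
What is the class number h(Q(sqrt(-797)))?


K = Q(sqrt(-797)). d mod 4 = 3, so D = disc(K) = 4d = -3188
h(K) equals the number of primitive reduced positive-definite forms (a, b, c) = a*x^2 + b*x*y + c*y^2 with b^2 - 4ac = D,
where reduced means |b| <= a <= c, with b >= 0 whenever |b| = a or a = c, and primitive means gcd(a, b, c) = 1.
Reduced forces 3a^2 <= |D| = 3188, so 1 <= a <= 32; b must have the parity of D, and c = (b^2 - D)/(4a) must be an integer >= a.
Enumerate a = 1..32, b in [-a, a]:
  a=1: (1, 0, 797)  [1]
  a=2: (2, 2, 399)  [1]
  a=3: (3, -2, 266), (3, 2, 266)  [2]
  a=4..5: none
  a=6: (6, -2, 133), (6, 2, 133)  [2]
  a=7: (7, -2, 114), (7, 2, 114)  [2]
  a=8: none
  a=9: (9, -4, 89), (9, 4, 89)  [2]
  a=10..12: none
  a=13: (13, -6, 62), (13, 6, 62)  [2]
  a=14: (14, -2, 57), (14, 2, 57)  [2]
  a=15..16: none
  a=17: (17, -12, 49), (17, 12, 49)  [2]
  a=18: (18, -14, 47), (18, 14, 47)  [2]
  a=19: (19, -2, 42), (19, 2, 42)  [2]
  a=20: none
  a=21: (21, -16, 41), (21, -2, 38), (21, 2, 38), (21, 16, 41)  [4]
  a=22: none
  a=23: (23, -20, 39), (23, 20, 39)  [2]
  a=24..25: none
  a=26: (26, -6, 31), (26, 6, 31)  [2]
  a=27: (27, -22, 34), (27, 22, 34)  [2]
  a=28..32: none
Total reduced forms: 1 + 1 + 2 + 2 + 2 + 2 + 2 + 2 + 2 + 2 + 2 + 4 + 2 + 2 + 2 = 30
h = 30

30


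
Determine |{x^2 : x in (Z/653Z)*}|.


For prime p, the number of non-zero quadratic residues is (p-1)/2.
= (653-1)/2
= 326

326


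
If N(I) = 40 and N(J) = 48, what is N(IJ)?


N(IJ) = N(I) * N(J)
= 40 * 48
= 1920

1920


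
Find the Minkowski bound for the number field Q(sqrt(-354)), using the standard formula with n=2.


d = -354, d mod 4 = 2, so disc(K) = 4d = -1416; |disc(K)| = 1416
Imaginary quadratic field, so n = 2, s = r2 = 1, r1 = 0
M = (n!/n^n) * (4/pi)^s * sqrt(|disc(K)|) = (2!/2^2) * (4/pi)^1 * sqrt(1416)
= 0.5 * 1.273240 * 37.629775
= 23.9559

23.9559


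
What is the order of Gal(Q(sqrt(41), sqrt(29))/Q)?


The 2 square roots of distinct primes are multiplicatively independent over Q,
so [K:Q] = 2^2 and Gal(K/Q) is isomorphic to (Z/2Z)^2.
|Gal| = 2^2 = 4

4


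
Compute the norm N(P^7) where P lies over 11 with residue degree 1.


N(P^a) = p^(a*f)
= 11^(7*1)
= 11^7
= 19487171

19487171


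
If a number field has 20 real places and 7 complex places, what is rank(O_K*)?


By Dirichlet's unit theorem:
rank = r1 + r2 - 1
= 20 + 7 - 1
= 26

26


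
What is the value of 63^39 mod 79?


p = 79 is prime and the exponent is (p-1)/2 = 39, so by Euler's criterion 63^39 = (63/79) = +1 or -1 mod 79.
Compute by square-and-multiply:
  39 = 32 + 4 + 2 + 1 (binary 100111)
  Repeated squaring mod 79: 63^1 = 63, 63^2 = 19, 63^4 = 45, 63^8 = 50, 63^16 = 51, 63^32 = 73
  63^39 = 63^32 * 63^4 * 63^2 * 63^1 = 73 * 45 * 19 * 63 mod 79
    73 * 45 = 3285 = 46 mod 79
    46 * 19 = 874 = 5 mod 79
    5 * 63 = 315 = 78 mod 79
  63^39 = 78 mod 79
Result 78 = p - 1 = -1 mod 79: 63 is a quadratic non-residue mod 79. As a residue in [0, p-1] the value is 78.
63^39 mod 79 = 78

78


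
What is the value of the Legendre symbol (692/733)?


p = 733 is prime, so compute (692/733) with the reciprocity algorithm (Jacobi-symbol steps: pull out 2s via (2/n), flip via reciprocity, reduce):
  pull out 2: (2/733) = -1  (since 733 mod 8 = 5)
  pull out 2: (2/733) = -1  (since 733 mod 8 = 5)
  reciprocity: (173/733) -> +(733/173)
  reduce: (41/173)
  reciprocity: (41/173) -> +(173/41)
  reduce: (9/41)
  reciprocity: (9/41) -> +(41/9)
  reduce: (5/9)
  reciprocity: (5/9) -> +(9/5)
  reduce: (4/5)
  pull out 2: (2/5) = -1  (since 5 mod 8 = 5)
  pull out 2: (2/5) = -1  (since 5 mod 8 = 5)
  (1/5) = 1
Product of signs = 1
(692/733) = 1

1


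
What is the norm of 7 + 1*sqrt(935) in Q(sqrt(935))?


N(a + b*sqrt(d)) = a^2 - d*b^2
= (7)^2 - (935)*(1)^2
= 49 - 935
= -886

-886


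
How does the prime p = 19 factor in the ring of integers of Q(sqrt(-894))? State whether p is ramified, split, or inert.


K = Q(sqrt(-894)). Since d mod 4 = 2, disc(K) = -3576.
Check p | disc: -3576 mod 19 = 15.
p does not divide disc. Compute Legendre symbol (d/p):
18^((19-1)/2) mod 19 = -1
(d/p) = -1, so p is inert: (p) stays prime with e=1, f=2, g=1.
Therefore p is inert.

inert


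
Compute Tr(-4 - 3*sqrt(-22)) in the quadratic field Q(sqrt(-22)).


Tr(a + b*sqrt(d)) = (a + b*sqrt(d)) + (a - b*sqrt(d)) = 2a
= 2 * (-4)
= -8

-8


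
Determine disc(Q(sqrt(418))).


For K = Q(sqrt(d)) with d squarefree: disc(K) = d if d = 1 mod 4, and disc(K) = 4d if d = 2 or 3 mod 4.
Here d = 418, and d mod 4 = 2.
d = 2 mod 4, not 1 (O_K = Z[sqrt(d)]), so disc(K) = 4d = 4 * (418) = 1672

1672


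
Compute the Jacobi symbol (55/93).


Compute (55/93) via quadratic reciprocity:
  reciprocity: (55/93) -> +(93/55)
  reduce: (38/55)
  pull out 2: (2/55) = +1  (since 55 mod 8 = 7)
  reciprocity: (19/55) -> -(55/19)
  reduce: (17/19)
  reciprocity: (17/19) -> +(19/17)
  reduce: (2/17)
  pull out 2: (2/17) = +1  (since 17 mod 8 = 1)
  (1/17) = 1
Product of signs = -1

-1


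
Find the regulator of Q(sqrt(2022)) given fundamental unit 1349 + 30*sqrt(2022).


epsilon = 1349 + 30*sqrt(2022)
= 2697.9996
R = ln(2697.9996)
= 7.9003

7.9003


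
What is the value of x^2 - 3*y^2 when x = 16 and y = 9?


x^2 - d*y^2
= 16^2 - 3*9^2
= 256 - 243
= 13

13


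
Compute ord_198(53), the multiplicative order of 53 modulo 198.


We want ord_198(53), the smallest k >= 1 with 53^k = 1 mod 198.
n = 198 = 2 * 3^2 * 11, phi(198) = 60; the order divides phi(n).
Divisors of 60: 1, 2, 3, 4, 5, 6, 10, 12, 15, 20, 30, 60
Repeated squaring mod 198: 53^1 = 53, 53^2 = 37, 53^4 = 181, 53^8 = 91, 53^16 = 163, 53^32 = 37
Test divisors in increasing order:
  k=1: 53^1 = 53 mod 198
  k=2: 53^2 = 37 mod 198
  k=3: 53^3 = 37 * 53 = 179 mod 198
  k=4: 53^4 = 181 mod 198
  k=5: 53^5 = 181 * 53 = 89 mod 198
  k=6: 53^6 = 181 * 37 = 163 mod 198
  k=10: 53^10 = 91 * 37 = 1 mod 198  <- first divisor giving 1
Order = 10

10


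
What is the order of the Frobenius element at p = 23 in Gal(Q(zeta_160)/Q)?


The Frobenius at p in Gal(Q(zeta_n)/Q) = (Z/nZ)* is the class of p, so its order is ord_160(23), the smallest k >= 1 with 23^k = 1 mod 160.
n = 160 = 2^5 * 5, phi(160) = 64; the order divides phi(n).
Divisors of 64: 1, 2, 4, 8, 16, 32, 64
Repeated squaring mod 160: 23^1 = 23, 23^2 = 49, 23^4 = 1, 23^8 = 1, 23^16 = 1, 23^32 = 1, 23^64 = 1
Test divisors in increasing order:
  k=1: 23^1 = 23 mod 160
  k=2: 23^2 = 49 mod 160
  k=4: 23^4 = 1 mod 160  <- first divisor giving 1
Order = 4

4


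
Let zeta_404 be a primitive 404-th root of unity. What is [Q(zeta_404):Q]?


The degree equals Euler's totient phi(404).
404 = 2^2 * 101
phi(404) = 200

200


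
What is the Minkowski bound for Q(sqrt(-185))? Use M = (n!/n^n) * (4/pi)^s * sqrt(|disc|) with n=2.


d = -185, d mod 4 = 3, so disc(K) = 4d = -740; |disc(K)| = 740
Imaginary quadratic field, so n = 2, s = r2 = 1, r1 = 0
M = (n!/n^n) * (4/pi)^s * sqrt(|disc(K)|) = (2!/2^2) * (4/pi)^1 * sqrt(740)
= 0.5 * 1.273240 * 27.202941
= 17.3179

17.3179


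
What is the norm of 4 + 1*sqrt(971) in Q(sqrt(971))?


N(a + b*sqrt(d)) = a^2 - d*b^2
= (4)^2 - (971)*(1)^2
= 16 - 971
= -955

-955


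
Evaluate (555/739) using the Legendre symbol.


p = 739 is prime, so compute (555/739) with the reciprocity algorithm (Jacobi-symbol steps: pull out 2s via (2/n), flip via reciprocity, reduce):
  reciprocity: (555/739) -> -(739/555)
  reduce: (184/555)
  pull out 2: (2/555) = -1  (since 555 mod 8 = 3)
  pull out 2: (2/555) = -1  (since 555 mod 8 = 3)
  pull out 2: (2/555) = -1  (since 555 mod 8 = 3)
  reciprocity: (23/555) -> -(555/23)
  reduce: (3/23)
  reciprocity: (3/23) -> -(23/3)
  reduce: (2/3)
  pull out 2: (2/3) = -1  (since 3 mod 8 = 3)
  (1/3) = 1
Product of signs = -1
(555/739) = -1

-1


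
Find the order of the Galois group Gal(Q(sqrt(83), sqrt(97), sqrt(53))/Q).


The 3 square roots of distinct primes are multiplicatively independent over Q,
so [K:Q] = 2^3 and Gal(K/Q) is isomorphic to (Z/2Z)^3.
|Gal| = 2^3 = 8

8


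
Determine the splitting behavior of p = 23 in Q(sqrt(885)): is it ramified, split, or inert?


K = Q(sqrt(885)). Since d mod 4 = 1, disc(K) = 885.
Check p | disc: 885 mod 23 = 11.
p does not divide disc. Compute Legendre symbol (d/p):
11^((23-1)/2) mod 23 = -1
(d/p) = -1, so p is inert: (p) stays prime with e=1, f=2, g=1.
Therefore p is inert.

inert


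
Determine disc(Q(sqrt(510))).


For K = Q(sqrt(d)) with d squarefree: disc(K) = d if d = 1 mod 4, and disc(K) = 4d if d = 2 or 3 mod 4.
Here d = 510, and d mod 4 = 2.
d = 2 mod 4, not 1 (O_K = Z[sqrt(d)]), so disc(K) = 4d = 4 * (510) = 2040

2040


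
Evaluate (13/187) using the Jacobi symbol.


Compute (13/187) via quadratic reciprocity:
  reciprocity: (13/187) -> +(187/13)
  reduce: (5/13)
  reciprocity: (5/13) -> +(13/5)
  reduce: (3/5)
  reciprocity: (3/5) -> +(5/3)
  reduce: (2/3)
  pull out 2: (2/3) = -1  (since 3 mod 8 = 3)
  (1/3) = 1
Product of signs = -1

-1


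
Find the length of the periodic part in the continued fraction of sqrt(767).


Run the CF algorithm for sqrt(767).
a_0 = floor(sqrt(767)) = 27; set m_0=0, q_0=1.
Recurrence: m' = q*a - m,  q' = (d - m'^2)/q,  a' = floor((a_0 + m')/q').
  step 1: m=27, q=38, a=1
  step 2: m=11, q=17, a=2
  step 3: m=23, q=14, a=3
  step 4: m=19, q=29, a=1
  step 5: m=10, q=23, a=1
  step 6: m=13, q=26, a=1
  step 7: m=13, q=23, a=1
  step 8: m=10, q=29, a=1
  step 9: m=19, q=14, a=3
  step 10: m=23, q=17, a=2
  step 11: m=11, q=38, a=1
  step 12: m=27, q=1, a=54
a_12 = 2*a_0 = 54, so the period closes here.
sqrt(767) = [27; 1, 2, 3, 1, 1, 1, 1, 1, 3, 2, 1, 54]
Period length = 12

12


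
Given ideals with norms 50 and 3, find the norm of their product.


N(IJ) = N(I) * N(J)
= 50 * 3
= 150

150


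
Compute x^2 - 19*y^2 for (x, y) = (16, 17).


x^2 - d*y^2
= 16^2 - 19*17^2
= 256 - 5491
= -5235

-5235


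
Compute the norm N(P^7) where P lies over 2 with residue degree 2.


N(P^a) = p^(a*f)
= 2^(7*2)
= 2^14
= 16384

16384


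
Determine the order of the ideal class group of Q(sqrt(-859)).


K = Q(sqrt(-859)). d mod 4 = 1, so D = disc(K) = d = -859
h(K) equals the number of primitive reduced positive-definite forms (a, b, c) = a*x^2 + b*x*y + c*y^2 with b^2 - 4ac = D,
where reduced means |b| <= a <= c, with b >= 0 whenever |b| = a or a = c, and primitive means gcd(a, b, c) = 1.
Reduced forces 3a^2 <= |D| = 859, so 1 <= a <= 16; b must have the parity of D, and c = (b^2 - D)/(4a) must be an integer >= a.
Enumerate a = 1..16, b in [-a, a]:
  a=1: (1, 1, 215)  [1]
  a=2..4: none
  a=5: (5, -1, 43), (5, 1, 43)  [2]
  a=6: none
  a=7: (7, -3, 31), (7, 3, 31)  [2]
  a=8..12: none
  a=13: (13, -5, 17), (13, 5, 17)  [2]
  a=14..16: none
Total reduced forms: 1 + 2 + 2 + 2 = 7
h = 7

7


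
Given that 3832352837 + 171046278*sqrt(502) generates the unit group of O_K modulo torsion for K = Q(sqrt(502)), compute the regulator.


epsilon = 3832352837 + 171046278*sqrt(502)
= 7.6647e+09
R = ln(7.6647e+09)
= 22.7599

22.7599


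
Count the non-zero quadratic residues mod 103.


For prime p, the number of non-zero quadratic residues is (p-1)/2.
= (103-1)/2
= 51

51


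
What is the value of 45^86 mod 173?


p = 173 is prime and the exponent is (p-1)/2 = 86, so by Euler's criterion 45^86 = (45/173) = +1 or -1 mod 173.
Compute by square-and-multiply:
  86 = 64 + 16 + 4 + 2 (binary 1010110)
  Repeated squaring mod 173: 45^1 = 45, 45^2 = 122, 45^4 = 6, 45^8 = 36, 45^16 = 85, 45^32 = 132, 45^64 = 124
  45^86 = 45^64 * 45^16 * 45^4 * 45^2 = 124 * 85 * 6 * 122 mod 173
    124 * 85 = 10540 = 160 mod 173
    160 * 6 = 960 = 95 mod 173
    95 * 122 = 11590 = 172 mod 173
  45^86 = 172 mod 173
Result 172 = p - 1 = -1 mod 173: 45 is a quadratic non-residue mod 173. As a residue in [0, p-1] the value is 172.
45^86 mod 173 = 172

172


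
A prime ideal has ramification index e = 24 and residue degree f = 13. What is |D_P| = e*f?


|D_P| = e * f
= 24 * 13
= 312

312


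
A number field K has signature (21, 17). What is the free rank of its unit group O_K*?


By Dirichlet's unit theorem:
rank = r1 + r2 - 1
= 21 + 17 - 1
= 37

37


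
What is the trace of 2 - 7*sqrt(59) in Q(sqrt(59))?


Tr(a + b*sqrt(d)) = (a + b*sqrt(d)) + (a - b*sqrt(d)) = 2a
= 2 * (2)
= 4

4


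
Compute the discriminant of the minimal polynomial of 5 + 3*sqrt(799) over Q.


The element 5 + 3*sqrt(799) has minimal polynomial:
x^2 - 10*x - 7166
Discriminant = (-10)^2 - 4*(-7166)
= 100 + 28664
= 28764

28764


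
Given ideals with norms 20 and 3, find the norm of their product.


N(IJ) = N(I) * N(J)
= 20 * 3
= 60

60


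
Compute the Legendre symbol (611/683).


p = 683 is prime, so compute (611/683) with the reciprocity algorithm (Jacobi-symbol steps: pull out 2s via (2/n), flip via reciprocity, reduce):
  reciprocity: (611/683) -> -(683/611)
  reduce: (72/611)
  pull out 2: (2/611) = -1  (since 611 mod 8 = 3)
  pull out 2: (2/611) = -1  (since 611 mod 8 = 3)
  pull out 2: (2/611) = -1  (since 611 mod 8 = 3)
  reciprocity: (9/611) -> +(611/9)
  reduce: (8/9)
  pull out 2: (2/9) = +1  (since 9 mod 8 = 1)
  pull out 2: (2/9) = +1  (since 9 mod 8 = 1)
  pull out 2: (2/9) = +1  (since 9 mod 8 = 1)
  (1/9) = 1
Product of signs = 1
(611/683) = 1

1


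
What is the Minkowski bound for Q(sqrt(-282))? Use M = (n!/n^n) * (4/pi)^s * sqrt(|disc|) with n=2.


d = -282, d mod 4 = 2, so disc(K) = 4d = -1128; |disc(K)| = 1128
Imaginary quadratic field, so n = 2, s = r2 = 1, r1 = 0
M = (n!/n^n) * (4/pi)^s * sqrt(|disc(K)|) = (2!/2^2) * (4/pi)^1 * sqrt(1128)
= 0.5 * 1.273240 * 33.585711
= 21.3813

21.3813


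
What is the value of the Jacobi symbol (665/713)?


Compute (665/713) via quadratic reciprocity:
  reciprocity: (665/713) -> +(713/665)
  reduce: (48/665)
  pull out 2: (2/665) = +1  (since 665 mod 8 = 1)
  pull out 2: (2/665) = +1  (since 665 mod 8 = 1)
  pull out 2: (2/665) = +1  (since 665 mod 8 = 1)
  pull out 2: (2/665) = +1  (since 665 mod 8 = 1)
  reciprocity: (3/665) -> +(665/3)
  reduce: (2/3)
  pull out 2: (2/3) = -1  (since 3 mod 8 = 3)
  (1/3) = 1
Product of signs = -1

-1


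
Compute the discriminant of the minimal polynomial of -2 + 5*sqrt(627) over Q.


The element -2 + 5*sqrt(627) has minimal polynomial:
x^2 + 4*x - 15671
Discriminant = (4)^2 - 4*(-15671)
= 16 + 62684
= 62700

62700


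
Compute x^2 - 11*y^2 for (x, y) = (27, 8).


x^2 - d*y^2
= 27^2 - 11*8^2
= 729 - 704
= 25

25


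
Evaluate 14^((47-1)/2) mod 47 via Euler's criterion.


p = 47 is prime and the exponent is (p-1)/2 = 23, so by Euler's criterion 14^23 = (14/47) = +1 or -1 mod 47.
Compute by square-and-multiply:
  23 = 16 + 4 + 2 + 1 (binary 10111)
  Repeated squaring mod 47: 14^1 = 14, 14^2 = 8, 14^4 = 17, 14^8 = 7, 14^16 = 2
  14^23 = 14^16 * 14^4 * 14^2 * 14^1 = 2 * 17 * 8 * 14 mod 47
    2 * 17 = 34 = 34 mod 47
    34 * 8 = 272 = 37 mod 47
    37 * 14 = 518 = 1 mod 47
  14^23 = 1 mod 47
Result 1: 14 is a quadratic residue mod 47.
14^23 mod 47 = 1

1


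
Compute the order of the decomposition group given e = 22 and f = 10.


|D_P| = e * f
= 22 * 10
= 220

220


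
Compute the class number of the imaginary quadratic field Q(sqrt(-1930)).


K = Q(sqrt(-1930)). d mod 4 = 2, so D = disc(K) = 4d = -7720
h(K) equals the number of primitive reduced positive-definite forms (a, b, c) = a*x^2 + b*x*y + c*y^2 with b^2 - 4ac = D,
where reduced means |b| <= a <= c, with b >= 0 whenever |b| = a or a = c, and primitive means gcd(a, b, c) = 1.
Reduced forces 3a^2 <= |D| = 7720, so 1 <= a <= 50; b must have the parity of D, and c = (b^2 - D)/(4a) must be an integer >= a.
Enumerate a = 1..50, b in [-a, a]:
  a=1: (1, 0, 1930)  [1]
  a=2: (2, 0, 965)  [1]
  a=3..4: none
  a=5: (5, 0, 386)  [1]
  a=6: none
  a=7: (7, -6, 277), (7, 6, 277)  [2]
  a=8..9: none
  a=10: (10, 0, 193)  [1]
  a=11..13: none
  a=14: (14, -8, 139), (14, 8, 139)  [2]
  a=15..16: none
  a=17: (17, -10, 115), (17, 10, 115)  [2]
  a=18..22: none
  a=23: (23, -10, 85), (23, 10, 85)  [2]
  a=24..28: none
  a=29: (29, -20, 70), (29, 20, 70)  [2]
  a=30..33: none
  a=34: (34, -24, 61), (34, 24, 61)  [2]
  a=35: (35, -20, 58), (35, 20, 58)  [2]
  a=36..45: none
  a=46: (46, -36, 49), (46, 36, 49)  [2]
  a=47..50: none
Total reduced forms: 1 + 1 + 1 + 2 + 1 + 2 + 2 + 2 + 2 + 2 + 2 + 2 = 20
h = 20

20


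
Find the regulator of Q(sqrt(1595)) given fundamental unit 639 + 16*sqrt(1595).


epsilon = 639 + 16*sqrt(1595)
= 1277.9992
R = ln(1277.9992)
= 7.1531

7.1531


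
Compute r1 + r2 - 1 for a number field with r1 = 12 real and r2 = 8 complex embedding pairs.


By Dirichlet's unit theorem:
rank = r1 + r2 - 1
= 12 + 8 - 1
= 19

19


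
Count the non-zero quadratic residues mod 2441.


For prime p, the number of non-zero quadratic residues is (p-1)/2.
= (2441-1)/2
= 1220

1220


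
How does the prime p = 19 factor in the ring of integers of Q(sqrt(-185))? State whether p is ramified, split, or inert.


K = Q(sqrt(-185)). Since d mod 4 = 3, disc(K) = -740.
Check p | disc: -740 mod 19 = 1.
p does not divide disc. Compute Legendre symbol (d/p):
5^((19-1)/2) mod 19 = 1
(d/p) = 1, so p splits: (p) = P*P' with e=1, f=1, g=2.
Therefore p is split.

split


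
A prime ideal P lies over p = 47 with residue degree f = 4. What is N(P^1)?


N(P^a) = p^(a*f)
= 47^(1*4)
= 47^4
= 4879681

4879681


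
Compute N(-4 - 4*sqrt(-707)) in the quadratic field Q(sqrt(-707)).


N(a + b*sqrt(d)) = a^2 - d*b^2
= (-4)^2 - (-707)*(-4)^2
= 16 + 11312
= 11328

11328


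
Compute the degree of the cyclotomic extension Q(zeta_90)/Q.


The degree equals Euler's totient phi(90).
90 = 2 * 3^2 * 5
phi(90) = 24

24


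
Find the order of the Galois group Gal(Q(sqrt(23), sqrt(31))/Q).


The 2 square roots of distinct primes are multiplicatively independent over Q,
so [K:Q] = 2^2 and Gal(K/Q) is isomorphic to (Z/2Z)^2.
|Gal| = 2^2 = 4

4


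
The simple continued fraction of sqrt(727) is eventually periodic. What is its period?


Run the CF algorithm for sqrt(727).
a_0 = floor(sqrt(727)) = 26; set m_0=0, q_0=1.
Recurrence: m' = q*a - m,  q' = (d - m'^2)/q,  a' = floor((a_0 + m')/q').
  step 1: m=26, q=51, a=1
  step 2: m=25, q=2, a=25
  step 3: m=25, q=51, a=1
  step 4: m=26, q=1, a=52
a_4 = 2*a_0 = 52, so the period closes here.
sqrt(727) = [26; 1, 25, 1, 52]
Period length = 4

4


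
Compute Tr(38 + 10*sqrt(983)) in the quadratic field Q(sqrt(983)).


Tr(a + b*sqrt(d)) = (a + b*sqrt(d)) + (a - b*sqrt(d)) = 2a
= 2 * (38)
= 76

76


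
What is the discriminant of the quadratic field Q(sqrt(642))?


For K = Q(sqrt(d)) with d squarefree: disc(K) = d if d = 1 mod 4, and disc(K) = 4d if d = 2 or 3 mod 4.
Here d = 642, and d mod 4 = 2.
d = 2 mod 4, not 1 (O_K = Z[sqrt(d)]), so disc(K) = 4d = 4 * (642) = 2568

2568


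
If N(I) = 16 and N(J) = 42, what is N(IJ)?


N(IJ) = N(I) * N(J)
= 16 * 42
= 672

672


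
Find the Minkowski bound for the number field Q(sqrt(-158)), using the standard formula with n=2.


d = -158, d mod 4 = 2, so disc(K) = 4d = -632; |disc(K)| = 632
Imaginary quadratic field, so n = 2, s = r2 = 1, r1 = 0
M = (n!/n^n) * (4/pi)^s * sqrt(|disc(K)|) = (2!/2^2) * (4/pi)^1 * sqrt(632)
= 0.5 * 1.273240 * 25.139610
= 16.0044

16.0044


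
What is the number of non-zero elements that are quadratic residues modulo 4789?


For prime p, the number of non-zero quadratic residues is (p-1)/2.
= (4789-1)/2
= 2394

2394


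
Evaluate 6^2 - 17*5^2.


x^2 - d*y^2
= 6^2 - 17*5^2
= 36 - 425
= -389

-389


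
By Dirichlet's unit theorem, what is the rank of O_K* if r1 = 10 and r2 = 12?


By Dirichlet's unit theorem:
rank = r1 + r2 - 1
= 10 + 12 - 1
= 21

21


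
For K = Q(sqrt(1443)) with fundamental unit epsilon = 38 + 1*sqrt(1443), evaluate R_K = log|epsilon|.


epsilon = 38 + 1*sqrt(1443)
= 75.9868
R = ln(75.9868)
= 4.3306

4.3306


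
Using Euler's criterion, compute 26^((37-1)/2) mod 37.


p = 37 is prime and the exponent is (p-1)/2 = 18, so by Euler's criterion 26^18 = (26/37) = +1 or -1 mod 37.
Compute by square-and-multiply:
  18 = 16 + 2 (binary 10010)
  Repeated squaring mod 37: 26^1 = 26, 26^2 = 10, 26^4 = 26, 26^8 = 10, 26^16 = 26
  26^18 = 26^16 * 26^2 = 26 * 10 mod 37
    26 * 10 = 260 = 1 mod 37
  26^18 = 1 mod 37
Result 1: 26 is a quadratic residue mod 37.
26^18 mod 37 = 1

1


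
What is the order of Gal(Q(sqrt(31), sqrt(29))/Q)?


The 2 square roots of distinct primes are multiplicatively independent over Q,
so [K:Q] = 2^2 and Gal(K/Q) is isomorphic to (Z/2Z)^2.
|Gal| = 2^2 = 4

4


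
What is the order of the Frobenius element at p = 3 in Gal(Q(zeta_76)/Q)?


The Frobenius at p in Gal(Q(zeta_n)/Q) = (Z/nZ)* is the class of p, so its order is ord_76(3), the smallest k >= 1 with 3^k = 1 mod 76.
n = 76 = 2^2 * 19, phi(76) = 36; the order divides phi(n).
Divisors of 36: 1, 2, 3, 4, 6, 9, 12, 18, 36
Repeated squaring mod 76: 3^1 = 3, 3^2 = 9, 3^4 = 5, 3^8 = 25, 3^16 = 17, 3^32 = 61
Test divisors in increasing order:
  k=1: 3^1 = 3 mod 76
  k=2: 3^2 = 9 mod 76
  k=3: 3^3 = 9 * 3 = 27 mod 76
  k=4: 3^4 = 5 mod 76
  k=6: 3^6 = 5 * 9 = 45 mod 76
  k=9: 3^9 = 25 * 3 = 75 mod 76
  k=12: 3^12 = 25 * 5 = 49 mod 76
  k=18: 3^18 = 17 * 9 = 1 mod 76  <- first divisor giving 1
Order = 18

18


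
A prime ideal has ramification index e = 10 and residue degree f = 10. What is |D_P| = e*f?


|D_P| = e * f
= 10 * 10
= 100

100


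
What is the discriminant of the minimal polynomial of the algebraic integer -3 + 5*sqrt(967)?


The element -3 + 5*sqrt(967) has minimal polynomial:
x^2 + 6*x - 24166
Discriminant = (6)^2 - 4*(-24166)
= 36 + 96664
= 96700

96700


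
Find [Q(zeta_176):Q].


The degree equals Euler's totient phi(176).
176 = 2^4 * 11
phi(176) = 80

80


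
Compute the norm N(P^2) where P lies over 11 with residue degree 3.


N(P^a) = p^(a*f)
= 11^(2*3)
= 11^6
= 1771561

1771561


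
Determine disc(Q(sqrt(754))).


For K = Q(sqrt(d)) with d squarefree: disc(K) = d if d = 1 mod 4, and disc(K) = 4d if d = 2 or 3 mod 4.
Here d = 754, and d mod 4 = 2.
d = 2 mod 4, not 1 (O_K = Z[sqrt(d)]), so disc(K) = 4d = 4 * (754) = 3016

3016


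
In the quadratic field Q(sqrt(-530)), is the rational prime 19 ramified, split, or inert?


K = Q(sqrt(-530)). Since d mod 4 = 2, disc(K) = -2120.
Check p | disc: -2120 mod 19 = 8.
p does not divide disc. Compute Legendre symbol (d/p):
2^((19-1)/2) mod 19 = -1
(d/p) = -1, so p is inert: (p) stays prime with e=1, f=2, g=1.
Therefore p is inert.

inert


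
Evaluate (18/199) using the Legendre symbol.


p = 199 is prime, so compute (18/199) with the reciprocity algorithm (Jacobi-symbol steps: pull out 2s via (2/n), flip via reciprocity, reduce):
  pull out 2: (2/199) = +1  (since 199 mod 8 = 7)
  reciprocity: (9/199) -> +(199/9)
  reduce: (1/9)
  (1/9) = 1
Product of signs = 1
(18/199) = 1

1


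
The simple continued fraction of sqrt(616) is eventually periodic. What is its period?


Run the CF algorithm for sqrt(616).
a_0 = floor(sqrt(616)) = 24; set m_0=0, q_0=1.
Recurrence: m' = q*a - m,  q' = (d - m'^2)/q,  a' = floor((a_0 + m')/q').
  step 1: m=24, q=40, a=1
  step 2: m=16, q=9, a=4
  step 3: m=20, q=24, a=1
  step 4: m=4, q=25, a=1
  step 5: m=21, q=7, a=6
  step 6: m=21, q=25, a=1
  step 7: m=4, q=24, a=1
  step 8: m=20, q=9, a=4
  step 9: m=16, q=40, a=1
  step 10: m=24, q=1, a=48
a_10 = 2*a_0 = 48, so the period closes here.
sqrt(616) = [24; 1, 4, 1, 1, 6, 1, 1, 4, 1, 48]
Period length = 10

10


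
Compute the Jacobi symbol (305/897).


Compute (305/897) via quadratic reciprocity:
  reciprocity: (305/897) -> +(897/305)
  reduce: (287/305)
  reciprocity: (287/305) -> +(305/287)
  reduce: (18/287)
  pull out 2: (2/287) = +1  (since 287 mod 8 = 7)
  reciprocity: (9/287) -> +(287/9)
  reduce: (8/9)
  pull out 2: (2/9) = +1  (since 9 mod 8 = 1)
  pull out 2: (2/9) = +1  (since 9 mod 8 = 1)
  pull out 2: (2/9) = +1  (since 9 mod 8 = 1)
  (1/9) = 1
Product of signs = 1

1


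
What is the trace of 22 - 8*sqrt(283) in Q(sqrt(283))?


Tr(a + b*sqrt(d)) = (a + b*sqrt(d)) + (a - b*sqrt(d)) = 2a
= 2 * (22)
= 44

44


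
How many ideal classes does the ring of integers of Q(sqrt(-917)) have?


K = Q(sqrt(-917)). d mod 4 = 3, so D = disc(K) = 4d = -3668
h(K) equals the number of primitive reduced positive-definite forms (a, b, c) = a*x^2 + b*x*y + c*y^2 with b^2 - 4ac = D,
where reduced means |b| <= a <= c, with b >= 0 whenever |b| = a or a = c, and primitive means gcd(a, b, c) = 1.
Reduced forces 3a^2 <= |D| = 3668, so 1 <= a <= 34; b must have the parity of D, and c = (b^2 - D)/(4a) must be an integer >= a.
Enumerate a = 1..34, b in [-a, a]:
  a=1: (1, 0, 917)  [1]
  a=2: (2, 2, 459)  [1]
  a=3: (3, -2, 306), (3, 2, 306)  [2]
  a=4..5: none
  a=6: (6, -2, 153), (6, 2, 153)  [2]
  a=7: (7, 0, 131)  [1]
  a=8: none
  a=9: (9, -2, 102), (9, 2, 102)  [2]
  a=10..13: none
  a=14: (14, 14, 69)  [1]
  a=15..16: none
  a=17: (17, -2, 54), (17, 2, 54)  [2]
  a=18: (18, -2, 51), (18, 2, 51)  [2]
  a=19..20: none
  a=21: (21, -14, 46), (21, 14, 46)  [2]
  a=22: none
  a=23: (23, -14, 42), (23, 14, 42)  [2]
  a=24..26: none
  a=27: (27, -2, 34), (27, 2, 34)  [2]
  a=28..34: none
Total reduced forms: 1 + 1 + 2 + 2 + 1 + 2 + 1 + 2 + 2 + 2 + 2 + 2 = 20
h = 20

20


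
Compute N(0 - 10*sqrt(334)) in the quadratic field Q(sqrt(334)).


N(a + b*sqrt(d)) = a^2 - d*b^2
= (0)^2 - (334)*(-10)^2
= 0 - 33400
= -33400

-33400


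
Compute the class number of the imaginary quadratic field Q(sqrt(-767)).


K = Q(sqrt(-767)). d mod 4 = 1, so D = disc(K) = d = -767
h(K) equals the number of primitive reduced positive-definite forms (a, b, c) = a*x^2 + b*x*y + c*y^2 with b^2 - 4ac = D,
where reduced means |b| <= a <= c, with b >= 0 whenever |b| = a or a = c, and primitive means gcd(a, b, c) = 1.
Reduced forces 3a^2 <= |D| = 767, so 1 <= a <= 15; b must have the parity of D, and c = (b^2 - D)/(4a) must be an integer >= a.
Enumerate a = 1..15, b in [-a, a]:
  a=1: (1, 1, 192)  [1]
  a=2: (2, -1, 96), (2, 1, 96)  [2]
  a=3: (3, -1, 64), (3, 1, 64)  [2]
  a=4: (4, -1, 48), (4, 1, 48)  [2]
  a=5: none
  a=6: (6, -5, 33), (6, -1, 32), (6, 1, 32), (6, 5, 33)  [4]
  a=7: none
  a=8: (8, -1, 24), (8, 1, 24)  [2]
  a=9: (9, -5, 22), (9, 5, 22)  [2]
  a=10: none
  a=11: (11, -5, 18), (11, 5, 18)  [2]
  a=12: (12, -7, 17), (12, -1, 16), (12, 1, 16), (12, 7, 17)  [4]
  a=13: (13, 13, 18)  [1]
  a=14..15: none
Total reduced forms: 1 + 2 + 2 + 2 + 4 + 2 + 2 + 2 + 4 + 1 = 22
h = 22

22


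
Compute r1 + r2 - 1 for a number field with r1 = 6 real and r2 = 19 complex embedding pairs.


By Dirichlet's unit theorem:
rank = r1 + r2 - 1
= 6 + 19 - 1
= 24

24


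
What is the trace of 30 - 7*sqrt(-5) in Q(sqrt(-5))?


Tr(a + b*sqrt(d)) = (a + b*sqrt(d)) + (a - b*sqrt(d)) = 2a
= 2 * (30)
= 60

60
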